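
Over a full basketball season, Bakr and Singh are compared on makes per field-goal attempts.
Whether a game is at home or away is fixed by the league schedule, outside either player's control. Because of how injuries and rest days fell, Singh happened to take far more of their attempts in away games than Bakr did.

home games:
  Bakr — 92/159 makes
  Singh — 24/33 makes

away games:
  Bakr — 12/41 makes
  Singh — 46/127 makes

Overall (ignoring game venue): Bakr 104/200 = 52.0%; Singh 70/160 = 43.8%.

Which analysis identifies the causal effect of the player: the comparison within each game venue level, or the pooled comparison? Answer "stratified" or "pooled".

Here game venue is a common cause — it drives both which player a case falls under and the outcome. The crude comparison mixes populations; the stratum-specific rates are the causally relevant ones.
Within each level — home games: 57.9% vs 72.7%; away games: 29.3% vs 36.2% — Singh is higher every time.

stratified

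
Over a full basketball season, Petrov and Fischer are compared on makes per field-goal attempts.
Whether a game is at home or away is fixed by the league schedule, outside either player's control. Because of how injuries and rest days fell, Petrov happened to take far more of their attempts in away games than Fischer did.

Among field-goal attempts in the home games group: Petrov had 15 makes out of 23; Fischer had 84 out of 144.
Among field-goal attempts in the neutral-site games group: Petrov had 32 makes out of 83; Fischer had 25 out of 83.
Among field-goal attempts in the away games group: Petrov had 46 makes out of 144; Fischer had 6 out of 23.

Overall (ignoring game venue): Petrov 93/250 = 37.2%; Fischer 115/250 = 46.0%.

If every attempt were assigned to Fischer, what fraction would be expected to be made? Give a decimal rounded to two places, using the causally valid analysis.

Here game venue is a common cause — it drives both which player a case falls under and the outcome. The crude comparison mixes populations; the stratum-specific rates are the causally relevant ones.
Standardising Fischer to the population game venue mix: 0.334·84/144 + 0.332·25/83 + 0.334·6/23 = 0.382.

0.38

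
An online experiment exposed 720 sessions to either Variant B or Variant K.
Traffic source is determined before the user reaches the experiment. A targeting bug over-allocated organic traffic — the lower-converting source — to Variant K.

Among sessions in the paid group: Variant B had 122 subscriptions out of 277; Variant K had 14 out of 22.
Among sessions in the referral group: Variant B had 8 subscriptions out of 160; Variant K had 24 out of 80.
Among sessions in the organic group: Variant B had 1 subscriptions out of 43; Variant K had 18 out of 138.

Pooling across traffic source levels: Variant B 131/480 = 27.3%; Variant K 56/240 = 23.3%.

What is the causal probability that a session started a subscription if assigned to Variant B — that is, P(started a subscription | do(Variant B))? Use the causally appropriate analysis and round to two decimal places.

Within every traffic source level Variant K has the higher rate, yet pooled Variant B does — Simpson's reversal.
Since traffic source is a pre-existing factor (not a product of the variant) and it affects the outcome on its own, it is a confounder. The stratified rates, not the pooled rate, identify the causal effect.
Standardising Variant B to the population traffic source mix: 0.415·122/277 + 0.333·8/160 + 0.251·1/43 = 0.205.

0.21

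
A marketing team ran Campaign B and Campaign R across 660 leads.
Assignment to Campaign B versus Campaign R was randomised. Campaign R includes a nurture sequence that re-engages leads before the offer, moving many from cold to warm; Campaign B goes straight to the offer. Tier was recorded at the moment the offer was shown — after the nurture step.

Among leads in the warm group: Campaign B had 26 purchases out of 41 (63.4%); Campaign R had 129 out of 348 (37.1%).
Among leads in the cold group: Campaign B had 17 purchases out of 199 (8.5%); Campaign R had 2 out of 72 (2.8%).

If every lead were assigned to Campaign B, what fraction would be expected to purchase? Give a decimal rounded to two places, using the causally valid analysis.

0.18

Engagement tier is recorded after the campaign and is itself shifted by it — it sits on the causal path from campaign to outcome. Conditioning on a mediator would strip out part of the effect we want; the pooled comparison gives the total causal effect.
So P(outcome | do(Campaign B)) is just the pooled rate for Campaign B: 43/240 = 0.179.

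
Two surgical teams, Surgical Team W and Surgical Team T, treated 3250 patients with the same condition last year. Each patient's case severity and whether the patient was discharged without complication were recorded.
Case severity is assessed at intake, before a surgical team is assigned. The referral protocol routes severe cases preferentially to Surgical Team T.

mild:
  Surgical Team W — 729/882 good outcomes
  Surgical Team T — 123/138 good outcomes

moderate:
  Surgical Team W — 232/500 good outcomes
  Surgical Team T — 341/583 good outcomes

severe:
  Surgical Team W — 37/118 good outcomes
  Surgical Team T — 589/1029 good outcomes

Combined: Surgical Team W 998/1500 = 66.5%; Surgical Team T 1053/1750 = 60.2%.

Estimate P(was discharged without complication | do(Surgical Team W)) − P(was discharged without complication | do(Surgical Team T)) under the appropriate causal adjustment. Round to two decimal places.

-0.15

Surgical Team T is higher inside every case severity stratum but Surgical Team W is higher in aggregate. Whether to stratify depends on how case severity relates to the surgical team.
The imbalance in case severity arose from how patients were allocated, not from anything the surgical team did; and case severity independently affects the outcome. The pooled gap is confounded — condition on case severity.
Adjusting over the population distribution of case severity: 0.314·(0.827−0.891) + 0.333·(0.464−0.585) + 0.353·(0.314−0.572) = -0.152.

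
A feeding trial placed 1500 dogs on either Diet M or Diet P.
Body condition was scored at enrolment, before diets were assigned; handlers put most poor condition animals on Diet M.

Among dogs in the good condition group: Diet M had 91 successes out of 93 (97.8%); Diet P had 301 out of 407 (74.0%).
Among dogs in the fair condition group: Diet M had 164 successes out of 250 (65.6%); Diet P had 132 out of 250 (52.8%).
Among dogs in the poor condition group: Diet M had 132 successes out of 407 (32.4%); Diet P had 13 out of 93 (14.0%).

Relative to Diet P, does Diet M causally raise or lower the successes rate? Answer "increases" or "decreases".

increases

The imbalance in starting body condition arose from how dogs were allocated, not from anything the diet did; and starting body condition independently affects the outcome. The pooled gap is confounded — condition on starting body condition.
Within each level — good condition: 97.8% vs 74.0%; fair condition: 65.6% vs 52.8%; poor condition: 32.4% vs 14.0% — Diet M is higher every time.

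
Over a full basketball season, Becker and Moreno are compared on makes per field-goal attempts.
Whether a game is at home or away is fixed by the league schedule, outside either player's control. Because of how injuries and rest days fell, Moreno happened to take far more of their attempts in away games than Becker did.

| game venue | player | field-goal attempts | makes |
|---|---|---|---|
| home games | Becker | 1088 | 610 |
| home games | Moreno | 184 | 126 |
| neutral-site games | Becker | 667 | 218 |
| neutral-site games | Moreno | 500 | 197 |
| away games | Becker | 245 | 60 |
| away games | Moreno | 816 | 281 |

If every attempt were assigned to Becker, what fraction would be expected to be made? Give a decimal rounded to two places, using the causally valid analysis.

0.39

Game venue differs across players for reasons unrelated to any effect of the player itself, and it separately predicts the outcome — a classic confounder. We must compare within game venue levels.
Standardising Becker to the population game venue mix: 0.363·610/1088 + 0.333·218/667 + 0.303·60/245 = 0.387.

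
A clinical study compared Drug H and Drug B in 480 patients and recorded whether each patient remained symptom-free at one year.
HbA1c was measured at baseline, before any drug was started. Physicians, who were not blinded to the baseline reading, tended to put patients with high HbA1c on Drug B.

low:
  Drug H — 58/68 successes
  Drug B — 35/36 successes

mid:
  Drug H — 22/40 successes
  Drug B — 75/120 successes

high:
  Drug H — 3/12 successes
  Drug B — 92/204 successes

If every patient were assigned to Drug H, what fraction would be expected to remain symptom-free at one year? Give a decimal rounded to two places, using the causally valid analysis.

HbA1c is set before the drug has any effect — it is not caused by the drug — and it independently drives the outcome. That makes it a confounder, so the causal comparison is within HbA1c levels.
Standardising Drug H to the population HbA1c mix: 0.217·58/68 + 0.333·22/40 + 0.450·3/12 = 0.481.

0.48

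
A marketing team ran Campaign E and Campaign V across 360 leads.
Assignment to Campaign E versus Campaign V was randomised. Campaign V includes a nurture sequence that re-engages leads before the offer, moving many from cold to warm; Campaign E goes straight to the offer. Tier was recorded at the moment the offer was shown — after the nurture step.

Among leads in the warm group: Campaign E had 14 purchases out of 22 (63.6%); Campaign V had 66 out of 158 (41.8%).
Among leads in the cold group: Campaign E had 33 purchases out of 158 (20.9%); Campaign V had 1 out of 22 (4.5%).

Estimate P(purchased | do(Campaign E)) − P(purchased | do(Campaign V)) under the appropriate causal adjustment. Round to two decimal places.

-0.11

The engagement tier-specific comparison favours Campaign E throughout, but the pooled figures favour Campaign V. The question is whether to condition on engagement tier.
Because the campaign influences engagement tier, engagement tier is a post-treatment mediator, not a confounder. Stratifying on it would bias the estimate; the causal effect is the crude pooled difference.
The causal difference is the pooled difference: 0.261 − 0.372 = -0.111.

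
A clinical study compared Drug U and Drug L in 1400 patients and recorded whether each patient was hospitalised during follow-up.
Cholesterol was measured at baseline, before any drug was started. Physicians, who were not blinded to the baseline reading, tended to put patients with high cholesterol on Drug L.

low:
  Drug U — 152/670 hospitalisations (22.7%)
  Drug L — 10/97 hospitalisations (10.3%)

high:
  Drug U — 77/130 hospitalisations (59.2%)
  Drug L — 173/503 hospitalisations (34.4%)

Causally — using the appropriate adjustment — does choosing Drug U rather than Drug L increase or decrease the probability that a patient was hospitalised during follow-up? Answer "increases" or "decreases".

increases

Since cholesterol is a pre-existing factor (not a product of the drug) and it affects the outcome on its own, it is a confounder. The stratified rates, not the pooled rate, identify the causal effect.
Within each level — low: 22.7% vs 10.3%; high: 59.2% vs 34.4% — Drug L is lower every time.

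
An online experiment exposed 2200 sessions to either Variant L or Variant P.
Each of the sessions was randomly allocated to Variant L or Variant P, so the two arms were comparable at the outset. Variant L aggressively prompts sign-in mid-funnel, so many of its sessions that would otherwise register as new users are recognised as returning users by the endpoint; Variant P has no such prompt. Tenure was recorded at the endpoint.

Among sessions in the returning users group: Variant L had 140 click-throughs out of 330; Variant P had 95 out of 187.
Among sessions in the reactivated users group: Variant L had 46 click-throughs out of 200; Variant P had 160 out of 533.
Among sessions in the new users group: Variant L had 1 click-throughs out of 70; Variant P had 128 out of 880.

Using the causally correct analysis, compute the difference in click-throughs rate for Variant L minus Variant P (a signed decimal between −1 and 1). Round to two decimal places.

+0.07

The distribution of user tenure is itself part of what the variant does — it is an intermediate outcome. Holding it fixed would remove that part of the effect; the total effect is the pooled difference.
The causal difference is the pooled difference: 0.312 − 0.239 = +0.072.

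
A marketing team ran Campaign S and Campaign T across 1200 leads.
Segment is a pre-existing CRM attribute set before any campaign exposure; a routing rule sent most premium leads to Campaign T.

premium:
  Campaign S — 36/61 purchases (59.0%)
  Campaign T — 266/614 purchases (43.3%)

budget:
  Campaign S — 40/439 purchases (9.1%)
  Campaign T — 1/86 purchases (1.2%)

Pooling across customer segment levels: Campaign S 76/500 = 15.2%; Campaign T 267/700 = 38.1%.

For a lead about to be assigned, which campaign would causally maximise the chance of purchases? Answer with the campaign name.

The stratified and pooled comparisons disagree (Campaign S wins within each customer segment; Campaign T wins overall), so the answer turns on the causal role of customer segment.
Customer segment satisfies the back-door criterion: it is not a descendant of the campaign, and it blocks the spurious path from campaign to outcome. Adjusting for it (i.e., using the within-customer segment rates) gives the causal effect.
Within each level — premium: 59.0% vs 43.3%; budget: 9.1% vs 1.2% — Campaign S is higher every time.

Campaign S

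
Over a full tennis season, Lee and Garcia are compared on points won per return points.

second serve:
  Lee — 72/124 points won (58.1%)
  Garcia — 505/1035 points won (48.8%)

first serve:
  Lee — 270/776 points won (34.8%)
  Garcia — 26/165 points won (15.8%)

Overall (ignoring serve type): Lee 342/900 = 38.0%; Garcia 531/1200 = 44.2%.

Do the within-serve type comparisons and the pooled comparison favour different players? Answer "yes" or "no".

Within each serve type level (second serve 58.1% vs 48.8%; first serve 34.8% vs 15.8%), Lee has the higher rate every time. Pooled: 38.0% vs 44.2% — Garcia has the higher rate overall. The two comparisons disagree.

yes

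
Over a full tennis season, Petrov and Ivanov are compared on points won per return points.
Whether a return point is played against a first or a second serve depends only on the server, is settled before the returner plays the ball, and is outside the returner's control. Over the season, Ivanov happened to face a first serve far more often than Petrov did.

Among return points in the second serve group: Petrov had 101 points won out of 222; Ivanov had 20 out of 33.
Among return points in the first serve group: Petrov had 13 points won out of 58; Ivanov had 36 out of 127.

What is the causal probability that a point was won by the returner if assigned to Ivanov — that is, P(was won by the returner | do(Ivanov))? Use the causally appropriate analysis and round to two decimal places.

0.47

Since serve type is a pre-existing factor (not a product of the player) and it affects the outcome on its own, it is a confounder. The stratified rates, not the pooled rate, identify the causal effect.
Standardising Ivanov to the population serve type mix: 0.580·20/33 + 0.420·36/127 = 0.470.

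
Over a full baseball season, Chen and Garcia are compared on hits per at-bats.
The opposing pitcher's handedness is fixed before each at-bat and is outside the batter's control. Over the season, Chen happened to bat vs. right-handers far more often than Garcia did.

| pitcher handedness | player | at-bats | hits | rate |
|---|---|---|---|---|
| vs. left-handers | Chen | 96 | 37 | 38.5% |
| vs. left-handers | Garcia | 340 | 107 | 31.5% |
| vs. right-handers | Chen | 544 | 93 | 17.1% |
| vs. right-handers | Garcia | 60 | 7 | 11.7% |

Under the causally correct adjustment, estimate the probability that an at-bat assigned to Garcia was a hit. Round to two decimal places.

0.20

The stratified and pooled comparisons disagree (Chen wins within each pitcher handedness; Garcia wins overall), so the answer turns on the causal role of pitcher handedness.
Pitcher handedness is set before the player has any effect — it is not caused by the player — and it independently drives the outcome. That makes it a confounder, so the causal comparison is within pitcher handedness levels.
Standardising Garcia to the population pitcher handedness mix: 0.419·107/340 + 0.581·7/60 = 0.200.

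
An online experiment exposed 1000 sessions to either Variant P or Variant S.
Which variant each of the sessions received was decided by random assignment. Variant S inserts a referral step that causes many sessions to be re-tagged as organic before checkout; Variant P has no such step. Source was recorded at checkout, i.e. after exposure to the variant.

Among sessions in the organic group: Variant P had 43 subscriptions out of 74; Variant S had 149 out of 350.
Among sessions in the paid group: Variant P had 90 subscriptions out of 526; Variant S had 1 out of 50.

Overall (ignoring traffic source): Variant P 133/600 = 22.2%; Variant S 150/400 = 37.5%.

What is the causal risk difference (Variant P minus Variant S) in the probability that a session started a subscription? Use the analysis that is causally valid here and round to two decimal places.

Traffic source is recorded after the variant and is itself shifted by it — it sits on the causal path from variant to outcome. Conditioning on a mediator would strip out part of the effect we want; the pooled comparison gives the total causal effect.
The causal difference is the pooled difference: 0.222 − 0.375 = -0.153.

-0.15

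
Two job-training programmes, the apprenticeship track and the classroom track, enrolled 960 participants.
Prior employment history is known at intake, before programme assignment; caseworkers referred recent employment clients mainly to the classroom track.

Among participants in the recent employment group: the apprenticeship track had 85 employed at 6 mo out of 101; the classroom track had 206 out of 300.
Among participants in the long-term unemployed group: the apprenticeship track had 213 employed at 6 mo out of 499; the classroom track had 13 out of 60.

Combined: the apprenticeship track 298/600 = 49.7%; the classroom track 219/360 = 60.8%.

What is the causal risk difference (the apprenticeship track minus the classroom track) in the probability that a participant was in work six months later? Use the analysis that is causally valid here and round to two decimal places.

Prior employment history satisfies the back-door criterion: it is not a descendant of the programme, and it blocks the spurious path from programme to outcome. Adjusting for it (i.e., using the within-prior employment history rates) gives the causal effect.
Adjusting over the population distribution of prior employment history: 0.418·(0.842−0.687) + 0.582·(0.427−0.217) = +0.187.

+0.19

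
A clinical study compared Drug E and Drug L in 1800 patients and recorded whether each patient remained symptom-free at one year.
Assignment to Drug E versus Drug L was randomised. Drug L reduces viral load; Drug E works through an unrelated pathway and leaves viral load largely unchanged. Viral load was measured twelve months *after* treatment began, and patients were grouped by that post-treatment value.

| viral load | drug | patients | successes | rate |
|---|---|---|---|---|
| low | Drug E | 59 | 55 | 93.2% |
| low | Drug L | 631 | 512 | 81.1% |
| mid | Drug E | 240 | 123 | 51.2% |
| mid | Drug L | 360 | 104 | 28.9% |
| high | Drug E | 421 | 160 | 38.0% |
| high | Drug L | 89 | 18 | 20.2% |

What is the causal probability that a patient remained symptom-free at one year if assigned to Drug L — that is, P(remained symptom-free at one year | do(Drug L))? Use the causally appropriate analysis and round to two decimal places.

0.59

Within every viral load level Drug E has the higher rate, yet pooled Drug L does — Simpson's reversal.
Stratifying would compare drugs among patients the drugs themselves sorted into viral load groups — a form of selection on an intermediate. The unconditioned pooled rates give the total causal effect.
So P(outcome | do(Drug L)) is just the pooled rate for Drug L: 634/1080 = 0.587.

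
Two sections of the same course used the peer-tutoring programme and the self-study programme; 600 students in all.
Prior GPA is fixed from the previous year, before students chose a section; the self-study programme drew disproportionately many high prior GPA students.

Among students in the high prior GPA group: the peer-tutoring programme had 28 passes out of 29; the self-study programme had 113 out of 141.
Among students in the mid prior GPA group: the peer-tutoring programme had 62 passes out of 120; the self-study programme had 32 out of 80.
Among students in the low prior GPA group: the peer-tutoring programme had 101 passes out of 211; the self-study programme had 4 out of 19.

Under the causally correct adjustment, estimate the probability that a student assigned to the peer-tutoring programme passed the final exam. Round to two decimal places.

0.63

Since prior GPA band is a pre-existing factor (not a product of the teaching method) and it affects the outcome on its own, it is a confounder. The stratified rates, not the pooled rate, identify the causal effect.
Standardising the peer-tutoring programme to the population prior GPA band mix: 0.283·28/29 + 0.333·62/120 + 0.383·101/211 = 0.629.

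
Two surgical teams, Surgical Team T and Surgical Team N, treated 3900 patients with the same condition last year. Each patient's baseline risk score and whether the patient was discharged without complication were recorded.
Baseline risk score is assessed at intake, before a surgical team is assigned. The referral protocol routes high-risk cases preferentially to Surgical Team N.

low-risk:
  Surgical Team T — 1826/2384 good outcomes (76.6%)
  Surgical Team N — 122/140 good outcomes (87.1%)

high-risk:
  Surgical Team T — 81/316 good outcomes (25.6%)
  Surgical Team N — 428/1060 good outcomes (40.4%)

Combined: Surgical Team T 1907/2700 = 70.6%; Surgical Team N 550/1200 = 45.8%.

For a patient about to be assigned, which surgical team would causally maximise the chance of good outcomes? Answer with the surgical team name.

The stratified and pooled comparisons disagree (Surgical Team N wins within each baseline risk score; Surgical Team T wins overall), so the answer turns on the causal role of baseline risk score.
Here baseline risk score is a common cause — it drives both which surgical team a case falls under and the outcome. The crude comparison mixes populations; the stratum-specific rates are the causally relevant ones.
Within each level — low-risk: 76.6% vs 87.1%; high-risk: 25.6% vs 40.4% — Surgical Team N is higher every time.

Surgical Team N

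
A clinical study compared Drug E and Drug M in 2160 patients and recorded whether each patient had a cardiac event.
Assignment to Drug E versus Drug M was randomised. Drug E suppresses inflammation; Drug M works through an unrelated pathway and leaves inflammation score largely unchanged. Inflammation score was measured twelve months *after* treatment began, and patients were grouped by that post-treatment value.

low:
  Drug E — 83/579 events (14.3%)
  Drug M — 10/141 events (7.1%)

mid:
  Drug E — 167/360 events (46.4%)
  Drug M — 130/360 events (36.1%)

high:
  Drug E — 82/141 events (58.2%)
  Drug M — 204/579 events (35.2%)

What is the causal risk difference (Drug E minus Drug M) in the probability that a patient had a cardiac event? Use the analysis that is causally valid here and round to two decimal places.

-0.01

Inflammation score lies on the pathway drug → inflammation score → outcome, so adjusting for it blocks the indirect effect. For the total causal effect of drug, use the unadjusted pooled rates.
The causal difference is the pooled difference: 0.307 − 0.319 = -0.011.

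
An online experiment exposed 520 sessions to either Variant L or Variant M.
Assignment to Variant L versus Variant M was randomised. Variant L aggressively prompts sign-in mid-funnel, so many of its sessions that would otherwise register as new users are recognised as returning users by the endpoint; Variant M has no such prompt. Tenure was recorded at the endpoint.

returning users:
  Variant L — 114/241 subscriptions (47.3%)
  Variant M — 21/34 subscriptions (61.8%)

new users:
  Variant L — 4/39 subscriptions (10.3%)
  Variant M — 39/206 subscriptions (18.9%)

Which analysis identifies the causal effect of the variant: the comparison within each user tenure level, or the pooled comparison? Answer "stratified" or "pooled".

The distribution of user tenure is itself part of what the variant does — it is an intermediate outcome. Holding it fixed would remove that part of the effect; the total effect is the pooled difference.
Pooled: Variant L 42.1% vs Variant M 25.0%; Variant L is higher overall.

pooled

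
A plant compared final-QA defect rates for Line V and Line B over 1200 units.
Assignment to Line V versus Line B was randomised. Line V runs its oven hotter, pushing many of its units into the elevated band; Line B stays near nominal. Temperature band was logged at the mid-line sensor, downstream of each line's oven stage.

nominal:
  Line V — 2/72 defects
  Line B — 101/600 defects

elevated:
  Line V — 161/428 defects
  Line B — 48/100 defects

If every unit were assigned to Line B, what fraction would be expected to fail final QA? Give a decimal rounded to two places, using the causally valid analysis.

0.21

In-process temperature band is recorded after the line and is itself shifted by it — it sits on the causal path from line to outcome. Conditioning on a mediator would strip out part of the effect we want; the pooled comparison gives the total causal effect.
So P(outcome | do(Line B)) is just the pooled rate for Line B: 149/700 = 0.213.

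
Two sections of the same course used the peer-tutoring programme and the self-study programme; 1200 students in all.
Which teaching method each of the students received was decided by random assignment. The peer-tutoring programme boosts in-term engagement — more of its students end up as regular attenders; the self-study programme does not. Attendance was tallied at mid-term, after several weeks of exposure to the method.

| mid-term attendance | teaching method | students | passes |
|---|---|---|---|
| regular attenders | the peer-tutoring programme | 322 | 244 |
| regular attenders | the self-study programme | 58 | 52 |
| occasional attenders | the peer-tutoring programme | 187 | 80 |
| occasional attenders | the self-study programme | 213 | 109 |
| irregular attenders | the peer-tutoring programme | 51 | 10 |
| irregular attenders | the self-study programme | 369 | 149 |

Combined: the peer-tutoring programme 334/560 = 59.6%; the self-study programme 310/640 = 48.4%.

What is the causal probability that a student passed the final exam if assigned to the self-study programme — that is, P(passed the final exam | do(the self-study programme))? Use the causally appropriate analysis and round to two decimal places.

Within every mid-term attendance level the self-study programme has the higher rate, yet pooled the peer-tutoring programme does — Simpson's reversal.
The distribution of mid-term attendance is itself part of what the teaching method does — it is an intermediate outcome. Holding it fixed would remove that part of the effect; the total effect is the pooled difference.
So P(outcome | do(the self-study programme)) is just the pooled rate for the self-study programme: 310/640 = 0.484.

0.48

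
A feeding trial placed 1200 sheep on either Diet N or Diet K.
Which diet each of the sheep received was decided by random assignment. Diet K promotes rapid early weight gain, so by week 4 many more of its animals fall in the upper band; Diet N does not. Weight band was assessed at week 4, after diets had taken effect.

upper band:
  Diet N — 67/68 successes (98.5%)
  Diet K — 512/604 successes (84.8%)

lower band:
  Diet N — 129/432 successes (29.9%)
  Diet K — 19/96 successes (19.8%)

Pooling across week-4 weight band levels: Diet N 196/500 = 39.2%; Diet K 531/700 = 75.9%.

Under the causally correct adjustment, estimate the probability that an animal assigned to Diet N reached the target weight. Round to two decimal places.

Week-4 weight band lies on the pathway diet → week-4 weight band → outcome, so adjusting for it blocks the indirect effect. For the total causal effect of diet, use the unadjusted pooled rates.
So P(outcome | do(Diet N)) is just the pooled rate for Diet N: 196/500 = 0.392.

0.39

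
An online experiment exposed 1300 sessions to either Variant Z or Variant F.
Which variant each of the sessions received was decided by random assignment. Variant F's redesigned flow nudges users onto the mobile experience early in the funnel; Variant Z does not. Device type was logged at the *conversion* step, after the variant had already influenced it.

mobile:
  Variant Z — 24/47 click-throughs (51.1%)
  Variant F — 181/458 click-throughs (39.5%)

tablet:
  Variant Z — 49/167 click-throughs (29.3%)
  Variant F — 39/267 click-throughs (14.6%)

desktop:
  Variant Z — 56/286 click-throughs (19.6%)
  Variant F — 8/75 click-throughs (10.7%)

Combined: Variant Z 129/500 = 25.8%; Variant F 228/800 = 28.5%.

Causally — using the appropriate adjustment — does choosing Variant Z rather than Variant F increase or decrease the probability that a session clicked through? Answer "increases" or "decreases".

The stratified and pooled comparisons disagree (Variant Z wins within each device type; Variant F wins overall), so the answer turns on the causal role of device type.
Because the variant influences device type, device type is a post-treatment mediator, not a confounder. Stratifying on it would bias the estimate; the causal effect is the crude pooled difference.
Pooled: Variant Z 25.8% vs Variant F 28.5%; Variant F is higher overall.

decreases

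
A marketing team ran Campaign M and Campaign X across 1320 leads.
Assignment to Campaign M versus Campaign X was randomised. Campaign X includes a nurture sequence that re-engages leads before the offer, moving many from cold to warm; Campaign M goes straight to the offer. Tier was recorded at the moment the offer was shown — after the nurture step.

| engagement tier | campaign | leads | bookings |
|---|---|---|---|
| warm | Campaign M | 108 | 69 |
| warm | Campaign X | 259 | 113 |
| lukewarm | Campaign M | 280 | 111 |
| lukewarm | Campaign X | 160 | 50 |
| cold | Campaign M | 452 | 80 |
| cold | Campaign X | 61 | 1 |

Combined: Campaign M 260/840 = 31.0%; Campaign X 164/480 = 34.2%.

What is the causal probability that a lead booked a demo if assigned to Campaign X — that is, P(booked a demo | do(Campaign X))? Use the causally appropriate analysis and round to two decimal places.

The engagement tier-specific comparison favours Campaign M throughout, but the pooled figures favour Campaign X. The question is whether to condition on engagement tier.
Engagement tier is downstream of the campaign. One should not condition on a consequence of treatment, so the overall rates are the right comparison.
So P(outcome | do(Campaign X)) is just the pooled rate for Campaign X: 164/480 = 0.342.

0.34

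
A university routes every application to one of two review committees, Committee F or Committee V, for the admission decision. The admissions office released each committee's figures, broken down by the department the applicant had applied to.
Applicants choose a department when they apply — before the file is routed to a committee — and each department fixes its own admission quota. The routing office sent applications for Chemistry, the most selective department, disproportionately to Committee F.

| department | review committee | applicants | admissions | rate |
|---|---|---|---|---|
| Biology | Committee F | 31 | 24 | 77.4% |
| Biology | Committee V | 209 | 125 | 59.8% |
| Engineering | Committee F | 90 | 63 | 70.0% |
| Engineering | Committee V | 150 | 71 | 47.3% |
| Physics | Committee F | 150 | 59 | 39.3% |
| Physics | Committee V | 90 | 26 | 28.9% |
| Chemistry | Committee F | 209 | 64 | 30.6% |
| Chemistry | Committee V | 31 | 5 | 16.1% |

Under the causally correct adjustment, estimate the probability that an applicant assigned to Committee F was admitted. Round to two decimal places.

0.54

Department is set before the review committee has any effect — it is not caused by the review committee — and it independently drives the outcome. That makes it a confounder, so the causal comparison is within department levels.
Standardising Committee F to the population department mix: 0.250·24/31 + 0.250·63/90 + 0.250·59/150 + 0.250·64/209 = 0.543.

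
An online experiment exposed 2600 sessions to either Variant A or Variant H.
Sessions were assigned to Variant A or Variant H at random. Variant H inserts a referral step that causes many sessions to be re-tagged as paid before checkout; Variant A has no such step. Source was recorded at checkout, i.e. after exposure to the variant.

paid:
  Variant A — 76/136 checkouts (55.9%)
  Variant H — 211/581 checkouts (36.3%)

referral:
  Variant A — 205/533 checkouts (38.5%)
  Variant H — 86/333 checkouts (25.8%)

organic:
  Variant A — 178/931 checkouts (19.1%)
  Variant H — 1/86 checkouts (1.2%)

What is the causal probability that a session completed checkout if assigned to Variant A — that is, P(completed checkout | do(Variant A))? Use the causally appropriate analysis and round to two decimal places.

0.29

The distribution of traffic source is itself part of what the variant does — it is an intermediate outcome. Holding it fixed would remove that part of the effect; the total effect is the pooled difference.
So P(outcome | do(Variant A)) is just the pooled rate for Variant A: 459/1600 = 0.287.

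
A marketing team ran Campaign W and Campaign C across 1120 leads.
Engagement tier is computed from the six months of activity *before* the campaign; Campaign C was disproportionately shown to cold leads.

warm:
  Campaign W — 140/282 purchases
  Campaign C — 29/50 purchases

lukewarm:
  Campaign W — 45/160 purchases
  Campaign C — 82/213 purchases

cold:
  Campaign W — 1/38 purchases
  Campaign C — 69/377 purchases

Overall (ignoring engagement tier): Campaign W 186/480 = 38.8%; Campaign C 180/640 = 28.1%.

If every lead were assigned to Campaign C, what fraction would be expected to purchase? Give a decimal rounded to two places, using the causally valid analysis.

0.37

Campaign C is higher inside every engagement tier stratum but Campaign W is higher in aggregate. Whether to stratify depends on how engagement tier relates to the campaign.
Here engagement tier is a common cause — it drives both which campaign a case falls under and the outcome. The crude comparison mixes populations; the stratum-specific rates are the causally relevant ones.
Standardising Campaign C to the population engagement tier mix: 0.296·29/50 + 0.333·82/213 + 0.371·69/377 = 0.368.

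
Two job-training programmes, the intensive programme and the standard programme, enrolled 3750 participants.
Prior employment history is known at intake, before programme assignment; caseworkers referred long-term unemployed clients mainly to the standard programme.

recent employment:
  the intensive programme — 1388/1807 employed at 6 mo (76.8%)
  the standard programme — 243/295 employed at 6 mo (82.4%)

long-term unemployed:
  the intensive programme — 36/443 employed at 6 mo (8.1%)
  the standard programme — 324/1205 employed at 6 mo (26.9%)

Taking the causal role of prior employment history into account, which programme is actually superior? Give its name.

the standard programme

Within every prior employment history level the standard programme has the higher rate, yet pooled the intensive programme does — Simpson's reversal.
Here prior employment history is a common cause — it drives both which programme a case falls under and the outcome. The crude comparison mixes populations; the stratum-specific rates are the causally relevant ones.
Within each level — recent employment: 76.8% vs 82.4%; long-term unemployed: 8.1% vs 26.9% — the standard programme is higher every time.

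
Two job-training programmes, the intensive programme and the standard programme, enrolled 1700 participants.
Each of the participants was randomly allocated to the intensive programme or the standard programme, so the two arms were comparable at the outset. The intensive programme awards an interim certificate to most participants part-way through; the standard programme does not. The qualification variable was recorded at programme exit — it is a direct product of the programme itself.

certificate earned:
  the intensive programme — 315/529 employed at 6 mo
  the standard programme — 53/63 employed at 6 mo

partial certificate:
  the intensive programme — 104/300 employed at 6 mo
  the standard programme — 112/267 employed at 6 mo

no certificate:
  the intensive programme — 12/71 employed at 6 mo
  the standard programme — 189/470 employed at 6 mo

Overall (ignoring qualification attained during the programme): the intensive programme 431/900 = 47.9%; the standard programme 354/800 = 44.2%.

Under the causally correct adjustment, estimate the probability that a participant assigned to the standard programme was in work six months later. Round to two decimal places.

0.44

Qualification attained during the programme here is a post-treatment variable shaped by the programme; conditioning on it would introduce bias rather than remove it. The overall comparison is the causal one.
So P(outcome | do(the standard programme)) is just the pooled rate for the standard programme: 354/800 = 0.443.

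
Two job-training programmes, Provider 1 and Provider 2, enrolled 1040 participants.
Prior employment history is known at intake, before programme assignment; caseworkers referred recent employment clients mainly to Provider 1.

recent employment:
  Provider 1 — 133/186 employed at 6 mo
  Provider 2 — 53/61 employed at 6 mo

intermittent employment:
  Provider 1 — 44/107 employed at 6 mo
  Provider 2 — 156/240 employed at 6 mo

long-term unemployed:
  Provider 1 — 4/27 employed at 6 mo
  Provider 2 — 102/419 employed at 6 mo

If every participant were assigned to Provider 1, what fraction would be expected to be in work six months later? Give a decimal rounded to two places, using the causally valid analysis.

0.37

Within every prior employment history level Provider 2 has the higher rate, yet pooled Provider 1 does — Simpson's reversal.
Prior employment history is set before the programme has any effect — it is not caused by the programme — and it independently drives the outcome. That makes it a confounder, so the causal comparison is within prior employment history levels.
Standardising Provider 1 to the population prior employment history mix: 0.237·133/186 + 0.334·44/107 + 0.429·4/27 = 0.371.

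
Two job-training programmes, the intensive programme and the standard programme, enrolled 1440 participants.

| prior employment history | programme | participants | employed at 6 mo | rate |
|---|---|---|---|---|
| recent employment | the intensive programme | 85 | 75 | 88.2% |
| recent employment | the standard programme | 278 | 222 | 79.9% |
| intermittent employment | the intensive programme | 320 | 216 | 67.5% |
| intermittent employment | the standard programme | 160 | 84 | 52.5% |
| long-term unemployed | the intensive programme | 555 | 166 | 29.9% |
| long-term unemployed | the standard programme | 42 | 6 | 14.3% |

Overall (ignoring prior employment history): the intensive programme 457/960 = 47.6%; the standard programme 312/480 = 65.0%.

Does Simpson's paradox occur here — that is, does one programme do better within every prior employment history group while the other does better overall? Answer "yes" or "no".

yes

Within each prior employment history level (recent employment 88.2% vs 79.9%; intermittent employment 67.5% vs 52.5%; long-term unemployed 29.9% vs 14.3%), the intensive programme has the higher rate every time. Pooled: 47.6% vs 65.0% — the standard programme has the higher rate overall. The two comparisons disagree.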